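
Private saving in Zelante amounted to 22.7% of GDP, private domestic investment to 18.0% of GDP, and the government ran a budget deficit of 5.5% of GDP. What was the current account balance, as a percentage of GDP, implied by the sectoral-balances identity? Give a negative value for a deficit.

By the sectoral-balances identity, CA = (S_private - I) + (T - G).
Private balance = 22.7 - 18.0 = 4.7
Government balance (T - G) = -5.5
CA = 4.7 + (-5.5) = -0.8

-0.8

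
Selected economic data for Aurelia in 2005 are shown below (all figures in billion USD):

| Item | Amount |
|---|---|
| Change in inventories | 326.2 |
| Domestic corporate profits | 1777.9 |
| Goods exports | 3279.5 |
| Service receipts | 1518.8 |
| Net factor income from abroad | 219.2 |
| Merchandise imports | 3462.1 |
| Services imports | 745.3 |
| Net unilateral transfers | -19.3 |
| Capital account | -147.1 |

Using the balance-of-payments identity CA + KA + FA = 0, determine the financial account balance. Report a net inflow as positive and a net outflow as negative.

-643.7

Goods balance = 3279.5 - 3462.1 = -182.6
Services balance = 1518.8 - 745.3 = 773.5
Trade balance (goods + services) = -182.6 + 773.5 = 590.9
Net primary income = 219.2
Net secondary income = -19.3
Current account = 590.9 + 219.2 + (-19.3) = 790.8
Financial account = -(790.8 + (-147.1)) = -643.7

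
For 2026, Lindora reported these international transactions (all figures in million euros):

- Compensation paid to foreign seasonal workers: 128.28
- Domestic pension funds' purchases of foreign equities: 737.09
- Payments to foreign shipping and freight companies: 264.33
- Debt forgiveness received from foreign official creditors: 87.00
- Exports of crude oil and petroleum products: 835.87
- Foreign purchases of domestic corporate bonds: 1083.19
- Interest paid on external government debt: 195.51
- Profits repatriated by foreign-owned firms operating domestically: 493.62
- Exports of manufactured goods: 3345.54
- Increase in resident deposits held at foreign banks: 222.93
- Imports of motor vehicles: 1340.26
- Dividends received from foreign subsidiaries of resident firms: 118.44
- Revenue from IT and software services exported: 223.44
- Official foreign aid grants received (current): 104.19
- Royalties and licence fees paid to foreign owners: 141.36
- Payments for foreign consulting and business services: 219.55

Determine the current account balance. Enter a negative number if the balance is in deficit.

1844.57

Goods: 3345.54 - 1340.26 + 835.87 = 2841.15
Services: 223.44 - 141.36 - 264.33 - 219.55 = -401.80
Primary income: 118.44 - 195.51 - 128.28 - 493.62 = -698.97
Secondary income: 104.19
Current account = 2841.15 + (-401.80) + (-698.97) + 104.19 = 1844.57
(Excluded from the current account — financial account: domestic pension funds' purchases of foreign equities 737.09, foreign purchases of domestic corporate bonds 1083.19, increase in resident deposits held at foreign banks 222.93; capital account: debt forgiveness received from foreign official creditors 87.00.)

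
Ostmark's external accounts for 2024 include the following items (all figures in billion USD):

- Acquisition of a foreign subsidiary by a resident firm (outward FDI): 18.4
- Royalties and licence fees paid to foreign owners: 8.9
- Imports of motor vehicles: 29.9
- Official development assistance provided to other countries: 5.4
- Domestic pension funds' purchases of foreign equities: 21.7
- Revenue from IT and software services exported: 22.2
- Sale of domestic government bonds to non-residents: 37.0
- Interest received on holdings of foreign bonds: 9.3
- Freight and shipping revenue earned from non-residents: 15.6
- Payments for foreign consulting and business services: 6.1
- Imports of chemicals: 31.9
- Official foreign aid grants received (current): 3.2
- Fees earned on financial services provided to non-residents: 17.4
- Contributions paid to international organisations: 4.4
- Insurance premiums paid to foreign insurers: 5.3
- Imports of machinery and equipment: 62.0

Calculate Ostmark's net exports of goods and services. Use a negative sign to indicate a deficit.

Goods: -31.9 - 29.9 - 62.0 = -123.8
Services: -5.3 - 6.1 + 17.4 + 15.6 + 22.2 - 8.9 = 34.9
Trade balance = -123.8 + 34.9 = -88.9
(Excluded from the trade balance — financial account: acquisition of a foreign subsidiary by a resident firm (outward FDI) 18.4, domestic pension funds' purchases of foreign equities 21.7, sale of domestic government bonds to non-residents 37.0; secondary income: official development assistance provided to other countries 5.4, official foreign aid grants received (current) 3.2, contributions paid to international organisations 4.4; primary income: interest received on holdings of foreign bonds 9.3.)

-88.9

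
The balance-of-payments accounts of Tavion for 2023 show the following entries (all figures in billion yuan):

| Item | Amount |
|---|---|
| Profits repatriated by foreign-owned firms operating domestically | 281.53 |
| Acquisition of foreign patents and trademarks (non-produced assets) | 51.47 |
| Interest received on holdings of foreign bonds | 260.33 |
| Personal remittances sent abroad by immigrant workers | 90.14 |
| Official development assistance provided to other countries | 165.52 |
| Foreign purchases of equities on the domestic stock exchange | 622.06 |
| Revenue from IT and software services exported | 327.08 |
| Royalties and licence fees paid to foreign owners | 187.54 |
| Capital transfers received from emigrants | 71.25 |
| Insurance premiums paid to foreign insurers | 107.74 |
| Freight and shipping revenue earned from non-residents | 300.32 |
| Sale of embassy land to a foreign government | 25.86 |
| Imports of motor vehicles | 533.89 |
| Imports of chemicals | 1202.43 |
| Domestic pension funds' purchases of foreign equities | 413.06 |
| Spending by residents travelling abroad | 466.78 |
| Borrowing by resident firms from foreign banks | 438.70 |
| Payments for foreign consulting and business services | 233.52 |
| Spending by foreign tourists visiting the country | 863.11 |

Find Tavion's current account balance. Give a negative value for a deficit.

Goods: -1202.43 - 533.89 = -1736.32
Services: 863.11 + 327.08 + 300.32 - 107.74 - 187.54 - 233.52 - 466.78 = 494.93
Primary income: -281.53 + 260.33 = -21.20
Secondary income: -90.14 - 165.52 = -255.66
Current account = (-1736.32) + 494.93 + (-21.20) + (-255.66) = -1518.25
(Excluded from the current account — capital account: acquisition of foreign patents and trademarks (non-produced assets) 51.47, capital transfers received from emigrants 71.25, sale of embassy land to a foreign government 25.86; financial account: foreign purchases of equities on the domestic stock exchange 622.06, domestic pension funds' purchases of foreign equities 413.06, borrowing by resident firms from foreign banks 438.70.)

-1518.25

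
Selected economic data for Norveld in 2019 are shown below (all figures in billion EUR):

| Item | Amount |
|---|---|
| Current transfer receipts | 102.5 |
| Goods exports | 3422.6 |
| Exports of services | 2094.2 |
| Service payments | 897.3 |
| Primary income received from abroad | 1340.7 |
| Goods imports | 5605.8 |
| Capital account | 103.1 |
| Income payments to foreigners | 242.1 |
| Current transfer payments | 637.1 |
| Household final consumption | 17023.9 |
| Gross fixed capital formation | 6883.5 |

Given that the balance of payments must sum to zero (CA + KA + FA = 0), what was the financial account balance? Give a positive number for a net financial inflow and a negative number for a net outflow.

319.2

Goods balance = 3422.6 - 5605.8 = -2183.2
Services balance = 2094.2 - 897.3 = 1196.9
Trade balance (goods + services) = -2183.2 + 1196.9 = -986.3
Net primary income = 1340.7 - 242.1 = 1098.6
Net secondary income = 102.5 - 637.1 = -534.6
Current account = -986.3 + 1098.6 + (-534.6) = -422.3
Financial account = -(-422.3 + 103.1) = 319.2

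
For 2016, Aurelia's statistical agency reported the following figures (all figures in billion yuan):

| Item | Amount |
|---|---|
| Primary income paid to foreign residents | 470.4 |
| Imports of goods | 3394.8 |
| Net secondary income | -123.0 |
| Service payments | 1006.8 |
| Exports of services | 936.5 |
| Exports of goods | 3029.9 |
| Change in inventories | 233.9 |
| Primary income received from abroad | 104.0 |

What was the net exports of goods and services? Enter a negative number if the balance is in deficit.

-435.2

Goods balance = 3029.9 - 3394.8 = -364.9
Services balance = 936.5 - 1006.8 = -70.3
Trade balance (goods + services) = -364.9 + (-70.3) = -435.2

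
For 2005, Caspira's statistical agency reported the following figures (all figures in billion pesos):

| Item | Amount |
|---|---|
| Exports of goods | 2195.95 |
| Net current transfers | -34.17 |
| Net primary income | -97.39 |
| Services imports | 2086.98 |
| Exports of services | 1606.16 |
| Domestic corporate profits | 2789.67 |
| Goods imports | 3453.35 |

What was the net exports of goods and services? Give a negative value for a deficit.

-1738.22

Goods balance = 2195.95 - 3453.35 = -1257.40
Services balance = 1606.16 - 2086.98 = -480.82
Trade balance (goods + services) = -1257.40 + (-480.82) = -1738.22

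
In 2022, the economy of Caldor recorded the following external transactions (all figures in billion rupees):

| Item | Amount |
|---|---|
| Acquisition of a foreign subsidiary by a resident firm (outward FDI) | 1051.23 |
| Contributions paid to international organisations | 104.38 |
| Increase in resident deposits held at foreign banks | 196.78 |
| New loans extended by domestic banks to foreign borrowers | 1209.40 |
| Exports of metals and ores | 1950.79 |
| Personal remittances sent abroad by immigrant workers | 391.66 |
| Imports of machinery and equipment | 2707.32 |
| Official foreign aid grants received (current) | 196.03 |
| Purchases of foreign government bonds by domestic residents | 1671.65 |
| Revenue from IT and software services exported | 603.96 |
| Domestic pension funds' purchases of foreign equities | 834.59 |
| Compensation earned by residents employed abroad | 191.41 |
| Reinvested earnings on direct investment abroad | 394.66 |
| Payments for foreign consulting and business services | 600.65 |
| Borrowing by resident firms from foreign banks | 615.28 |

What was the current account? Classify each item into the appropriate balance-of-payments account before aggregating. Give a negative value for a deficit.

-467.16

Goods: 1950.79 - 2707.32 = -756.53
Services: -600.65 + 603.96 = 3.31
Primary income: 191.41 + 394.66 = 586.07
Secondary income: 196.03 - 104.38 - 391.66 = -300.01
Current account = (-756.53) + 3.31 + 586.07 + (-300.01) = -467.16
(Excluded from the current account — financial account: acquisition of a foreign subsidiary by a resident firm (outward FDI) 1051.23, increase in resident deposits held at foreign banks 196.78, new loans extended by domestic banks to foreign borrowers 1209.40, purchases of foreign government bonds by domestic residents 1671.65, domestic pension funds' purchases of foreign equities 834.59, borrowing by resident firms from foreign banks 615.28.)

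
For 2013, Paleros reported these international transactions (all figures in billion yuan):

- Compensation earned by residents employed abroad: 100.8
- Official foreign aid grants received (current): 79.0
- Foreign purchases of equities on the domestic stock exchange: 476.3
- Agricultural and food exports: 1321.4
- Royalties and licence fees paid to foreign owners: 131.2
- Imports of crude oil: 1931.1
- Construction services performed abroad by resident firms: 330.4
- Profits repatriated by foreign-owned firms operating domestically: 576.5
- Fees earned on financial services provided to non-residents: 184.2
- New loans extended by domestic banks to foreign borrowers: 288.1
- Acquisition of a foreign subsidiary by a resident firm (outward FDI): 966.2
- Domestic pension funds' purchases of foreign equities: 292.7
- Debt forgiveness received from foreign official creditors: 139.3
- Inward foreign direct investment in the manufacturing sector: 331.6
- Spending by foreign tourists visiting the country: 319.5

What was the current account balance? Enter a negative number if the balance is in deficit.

-303.5

Goods: 1321.4 - 1931.1 = -609.7
Services: -131.2 + 319.5 + 330.4 + 184.2 = 702.9
Primary income: 100.8 - 576.5 = -475.7
Secondary income: 79.0
Current account = (-609.7) + 702.9 + (-475.7) + 79.0 = -303.5
(Excluded from the current account — financial account: foreign purchases of equities on the domestic stock exchange 476.3, new loans extended by domestic banks to foreign borrowers 288.1, acquisition of a foreign subsidiary by a resident firm (outward FDI) 966.2, domestic pension funds' purchases of foreign equities 292.7, inward foreign direct investment in the manufacturing sector 331.6; capital account: debt forgiveness received from foreign official creditors 139.3.)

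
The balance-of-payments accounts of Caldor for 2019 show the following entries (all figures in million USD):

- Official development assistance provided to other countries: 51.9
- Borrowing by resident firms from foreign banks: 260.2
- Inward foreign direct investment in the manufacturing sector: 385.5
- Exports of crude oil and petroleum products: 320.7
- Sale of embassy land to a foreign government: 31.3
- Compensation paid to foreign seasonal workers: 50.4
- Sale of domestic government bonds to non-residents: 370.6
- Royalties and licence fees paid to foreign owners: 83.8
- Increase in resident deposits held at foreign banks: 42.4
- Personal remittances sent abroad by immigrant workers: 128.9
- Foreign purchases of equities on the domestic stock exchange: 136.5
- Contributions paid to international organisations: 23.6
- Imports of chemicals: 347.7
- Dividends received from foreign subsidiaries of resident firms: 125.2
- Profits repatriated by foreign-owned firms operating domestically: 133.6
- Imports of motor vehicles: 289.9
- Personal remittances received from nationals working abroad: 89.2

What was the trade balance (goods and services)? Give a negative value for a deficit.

Goods: -289.9 - 347.7 + 320.7 = -316.9
Services: -83.8
Trade balance = -316.9 + (-83.8) = -400.7
(Excluded from the trade balance — secondary income: official development assistance provided to other countries 51.9, personal remittances sent abroad by immigrant workers 128.9, contributions paid to international organisations 23.6, personal remittances received from nationals working abroad 89.2; financial account: borrowing by resident firms from foreign banks 260.2, inward foreign direct investment in the manufacturing sector 385.5, sale of domestic government bonds to non-residents 370.6, increase in resident deposits held at foreign banks 42.4, foreign purchases of equities on the domestic stock exchange 136.5; capital account: sale of embassy land to a foreign government 31.3; primary income: compensation paid to foreign seasonal workers 50.4, dividends received from foreign subsidiaries of resident firms 125.2, profits repatriated by foreign-owned firms operating domestically 133.6.)

-400.7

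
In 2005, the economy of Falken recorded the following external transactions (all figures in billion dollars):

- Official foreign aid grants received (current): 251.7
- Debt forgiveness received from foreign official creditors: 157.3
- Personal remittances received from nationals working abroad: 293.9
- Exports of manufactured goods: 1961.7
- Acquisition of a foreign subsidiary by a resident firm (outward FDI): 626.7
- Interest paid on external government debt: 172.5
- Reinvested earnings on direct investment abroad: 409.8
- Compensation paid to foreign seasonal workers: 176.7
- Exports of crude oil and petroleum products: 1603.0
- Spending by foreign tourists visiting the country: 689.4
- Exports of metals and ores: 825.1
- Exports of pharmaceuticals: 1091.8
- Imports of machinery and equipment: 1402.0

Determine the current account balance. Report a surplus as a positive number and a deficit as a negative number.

Goods: 1091.8 - 1402.0 + 1603.0 + 1961.7 + 825.1 = 4079.6
Services: 689.4
Primary income: 409.8 - 176.7 - 172.5 = 60.6
Secondary income: 293.9 + 251.7 = 545.6
Current account = 4079.6 + 689.4 + 60.6 + 545.6 = 5375.2
(Excluded from the current account — capital account: debt forgiveness received from foreign official creditors 157.3; financial account: acquisition of a foreign subsidiary by a resident firm (outward FDI) 626.7.)

5375.2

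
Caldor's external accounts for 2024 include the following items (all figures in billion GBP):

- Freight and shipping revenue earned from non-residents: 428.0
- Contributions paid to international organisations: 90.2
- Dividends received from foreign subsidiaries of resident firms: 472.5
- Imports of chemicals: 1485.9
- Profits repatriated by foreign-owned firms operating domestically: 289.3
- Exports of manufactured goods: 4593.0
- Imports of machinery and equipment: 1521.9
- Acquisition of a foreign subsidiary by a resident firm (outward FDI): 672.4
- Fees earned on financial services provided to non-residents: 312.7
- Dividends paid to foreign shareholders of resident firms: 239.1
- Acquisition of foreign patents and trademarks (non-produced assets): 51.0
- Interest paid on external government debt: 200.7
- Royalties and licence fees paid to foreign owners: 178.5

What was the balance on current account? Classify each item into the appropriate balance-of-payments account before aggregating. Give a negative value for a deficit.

1800.6

Goods: 4593.0 - 1521.9 - 1485.9 = 1585.2
Services: 312.7 + 428.0 - 178.5 = 562.2
Primary income: -289.3 - 239.1 - 200.7 + 472.5 = -256.6
Secondary income: -90.2
Current account = 1585.2 + 562.2 + (-256.6) + (-90.2) = 1800.6
(Excluded from the current account — financial account: acquisition of a foreign subsidiary by a resident firm (outward FDI) 672.4; capital account: acquisition of foreign patents and trademarks (non-produced assets) 51.0.)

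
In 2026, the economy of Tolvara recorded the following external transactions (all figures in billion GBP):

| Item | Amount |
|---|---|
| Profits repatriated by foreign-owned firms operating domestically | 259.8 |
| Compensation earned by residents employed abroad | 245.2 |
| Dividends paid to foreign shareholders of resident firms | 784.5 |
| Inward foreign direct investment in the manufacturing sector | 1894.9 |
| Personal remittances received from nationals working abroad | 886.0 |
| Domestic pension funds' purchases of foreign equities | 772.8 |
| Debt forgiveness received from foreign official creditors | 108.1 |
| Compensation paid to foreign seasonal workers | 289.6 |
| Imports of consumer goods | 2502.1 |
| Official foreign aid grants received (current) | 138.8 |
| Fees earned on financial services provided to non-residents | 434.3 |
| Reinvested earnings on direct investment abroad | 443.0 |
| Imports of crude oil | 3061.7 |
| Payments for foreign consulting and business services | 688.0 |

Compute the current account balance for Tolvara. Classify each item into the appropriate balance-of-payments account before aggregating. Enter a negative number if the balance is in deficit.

Goods: -3061.7 - 2502.1 = -5563.8
Services: 434.3 - 688.0 = -253.7
Primary income: 443.0 + 245.2 - 259.8 - 289.6 - 784.5 = -645.7
Secondary income: 138.8 + 886.0 = 1024.8
Current account = (-5563.8) + (-253.7) + (-645.7) + 1024.8 = -5438.4
(Excluded from the current account — financial account: inward foreign direct investment in the manufacturing sector 1894.9, domestic pension funds' purchases of foreign equities 772.8; capital account: debt forgiveness received from foreign official creditors 108.1.)

-5438.4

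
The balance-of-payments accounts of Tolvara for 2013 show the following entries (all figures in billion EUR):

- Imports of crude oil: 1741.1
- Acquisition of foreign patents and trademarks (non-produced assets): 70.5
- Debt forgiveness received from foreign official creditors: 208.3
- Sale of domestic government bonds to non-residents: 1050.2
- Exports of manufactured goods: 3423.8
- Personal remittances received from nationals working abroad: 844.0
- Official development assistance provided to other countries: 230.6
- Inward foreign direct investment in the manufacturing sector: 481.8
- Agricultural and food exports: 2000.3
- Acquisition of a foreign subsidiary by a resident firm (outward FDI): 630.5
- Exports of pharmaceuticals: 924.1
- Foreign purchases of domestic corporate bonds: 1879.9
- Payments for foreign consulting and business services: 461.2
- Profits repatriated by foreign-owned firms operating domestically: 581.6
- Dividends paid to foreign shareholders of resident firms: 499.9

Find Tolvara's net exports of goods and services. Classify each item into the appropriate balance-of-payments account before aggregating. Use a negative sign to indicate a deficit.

Goods: 924.1 + 2000.3 + 3423.8 - 1741.1 = 4607.1
Services: -461.2
Trade balance = 4607.1 + (-461.2) = 4145.9
(Excluded from the trade balance — capital account: acquisition of foreign patents and trademarks (non-produced assets) 70.5, debt forgiveness received from foreign official creditors 208.3; financial account: sale of domestic government bonds to non-residents 1050.2, inward foreign direct investment in the manufacturing sector 481.8, acquisition of a foreign subsidiary by a resident firm (outward FDI) 630.5, foreign purchases of domestic corporate bonds 1879.9; secondary income: personal remittances received from nationals working abroad 844.0, official development assistance provided to other countries 230.6; primary income: profits repatriated by foreign-owned firms operating domestically 581.6, dividends paid to foreign shareholders of resident firms 499.9.)

4145.9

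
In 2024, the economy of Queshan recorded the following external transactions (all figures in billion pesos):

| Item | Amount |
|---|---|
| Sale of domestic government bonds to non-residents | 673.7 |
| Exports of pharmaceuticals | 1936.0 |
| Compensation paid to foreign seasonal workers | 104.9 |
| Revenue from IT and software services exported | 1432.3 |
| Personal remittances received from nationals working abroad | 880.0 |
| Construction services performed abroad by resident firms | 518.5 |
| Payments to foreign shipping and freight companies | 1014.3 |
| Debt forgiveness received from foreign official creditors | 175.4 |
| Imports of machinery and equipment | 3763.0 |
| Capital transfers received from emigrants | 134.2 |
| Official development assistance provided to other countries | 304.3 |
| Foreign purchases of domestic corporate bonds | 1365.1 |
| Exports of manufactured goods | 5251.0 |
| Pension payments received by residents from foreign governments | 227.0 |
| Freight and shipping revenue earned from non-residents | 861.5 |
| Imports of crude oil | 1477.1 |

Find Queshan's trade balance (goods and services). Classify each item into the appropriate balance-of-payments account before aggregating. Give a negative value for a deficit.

3744.9

Goods: -1477.1 + 1936.0 - 3763.0 + 5251.0 = 1946.9
Services: -1014.3 + 518.5 + 861.5 + 1432.3 = 1798.0
Trade balance = 1946.9 + 1798.0 = 3744.9
(Excluded from the trade balance — financial account: sale of domestic government bonds to non-residents 673.7, foreign purchases of domestic corporate bonds 1365.1; primary income: compensation paid to foreign seasonal workers 104.9; secondary income: personal remittances received from nationals working abroad 880.0, official development assistance provided to other countries 304.3, pension payments received by residents from foreign governments 227.0; capital account: debt forgiveness received from foreign official creditors 175.4, capital transfers received from emigrants 134.2.)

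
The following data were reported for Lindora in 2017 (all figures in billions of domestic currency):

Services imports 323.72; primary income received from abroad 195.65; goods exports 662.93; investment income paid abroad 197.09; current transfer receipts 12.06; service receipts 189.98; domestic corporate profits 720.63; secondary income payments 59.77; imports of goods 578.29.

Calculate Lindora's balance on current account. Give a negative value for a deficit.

Goods balance = 662.93 - 578.29 = 84.64
Services balance = 189.98 - 323.72 = -133.74
Trade balance (goods + services) = 84.64 + (-133.74) = -49.10
Net primary income = 195.65 - 197.09 = -1.44
Net secondary income = 12.06 - 59.77 = -47.71
Current account = -49.10 + (-1.44) + (-47.71) = -98.25

-98.25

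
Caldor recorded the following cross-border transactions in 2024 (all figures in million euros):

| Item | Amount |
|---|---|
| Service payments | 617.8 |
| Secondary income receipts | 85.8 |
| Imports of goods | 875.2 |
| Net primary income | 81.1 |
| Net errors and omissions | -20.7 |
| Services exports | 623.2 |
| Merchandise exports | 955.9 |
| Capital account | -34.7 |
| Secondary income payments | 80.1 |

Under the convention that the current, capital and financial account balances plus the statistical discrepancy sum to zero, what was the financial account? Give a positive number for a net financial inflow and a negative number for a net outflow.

-117.5

Goods balance = 955.9 - 875.2 = 80.7
Services balance = 623.2 - 617.8 = 5.4
Trade balance (goods + services) = 80.7 + 5.4 = 86.1
Net primary income = 81.1
Net secondary income = 85.8 - 80.1 = 5.7
Current account = 86.1 + 81.1 + 5.7 = 172.9
Financial account = -(172.9 + (-34.7) + (-20.7)) = -117.5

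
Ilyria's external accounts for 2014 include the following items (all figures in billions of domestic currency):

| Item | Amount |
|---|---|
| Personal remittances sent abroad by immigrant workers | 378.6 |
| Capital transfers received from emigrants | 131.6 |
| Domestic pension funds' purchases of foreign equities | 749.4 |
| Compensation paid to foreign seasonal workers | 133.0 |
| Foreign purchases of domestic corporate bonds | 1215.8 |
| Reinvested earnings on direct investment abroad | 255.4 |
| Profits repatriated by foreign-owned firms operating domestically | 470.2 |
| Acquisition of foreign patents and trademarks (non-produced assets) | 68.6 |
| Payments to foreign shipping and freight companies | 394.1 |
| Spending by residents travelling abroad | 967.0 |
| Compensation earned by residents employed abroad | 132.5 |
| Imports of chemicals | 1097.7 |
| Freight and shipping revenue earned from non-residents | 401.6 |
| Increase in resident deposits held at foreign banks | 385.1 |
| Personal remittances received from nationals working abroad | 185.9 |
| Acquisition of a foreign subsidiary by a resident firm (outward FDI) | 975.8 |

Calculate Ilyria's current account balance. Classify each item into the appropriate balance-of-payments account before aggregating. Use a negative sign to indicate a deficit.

Goods: -1097.7
Services: 401.6 - 394.1 - 967.0 = -959.5
Primary income: -470.2 + 132.5 - 133.0 + 255.4 = -215.3
Secondary income: 185.9 - 378.6 = -192.7
Current account = (-1097.7) + (-959.5) + (-215.3) + (-192.7) = -2465.2
(Excluded from the current account — capital account: capital transfers received from emigrants 131.6, acquisition of foreign patents and trademarks (non-produced assets) 68.6; financial account: domestic pension funds' purchases of foreign equities 749.4, foreign purchases of domestic corporate bonds 1215.8, increase in resident deposits held at foreign banks 385.1, acquisition of a foreign subsidiary by a resident firm (outward FDI) 975.8.)

-2465.2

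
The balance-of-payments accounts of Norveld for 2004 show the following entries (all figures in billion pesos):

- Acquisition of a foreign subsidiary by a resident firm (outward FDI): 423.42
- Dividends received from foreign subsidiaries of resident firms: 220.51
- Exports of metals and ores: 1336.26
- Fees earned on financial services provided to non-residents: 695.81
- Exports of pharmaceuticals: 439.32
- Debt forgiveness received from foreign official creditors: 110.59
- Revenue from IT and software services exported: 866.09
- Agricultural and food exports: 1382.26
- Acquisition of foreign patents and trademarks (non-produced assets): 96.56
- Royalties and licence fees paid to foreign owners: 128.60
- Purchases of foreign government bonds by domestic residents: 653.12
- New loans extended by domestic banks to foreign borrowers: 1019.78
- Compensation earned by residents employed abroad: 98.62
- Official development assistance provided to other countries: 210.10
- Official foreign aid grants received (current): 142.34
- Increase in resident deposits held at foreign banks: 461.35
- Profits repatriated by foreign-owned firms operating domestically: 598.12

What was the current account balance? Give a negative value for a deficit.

Goods: 1382.26 + 439.32 + 1336.26 = 3157.84
Services: 866.09 + 695.81 - 128.60 = 1433.30
Primary income: -598.12 + 98.62 + 220.51 = -278.99
Secondary income: 142.34 - 210.10 = -67.76
Current account = 3157.84 + 1433.30 + (-278.99) + (-67.76) = 4244.39
(Excluded from the current account — financial account: acquisition of a foreign subsidiary by a resident firm (outward FDI) 423.42, purchases of foreign government bonds by domestic residents 653.12, new loans extended by domestic banks to foreign borrowers 1019.78, increase in resident deposits held at foreign banks 461.35; capital account: debt forgiveness received from foreign official creditors 110.59, acquisition of foreign patents and trademarks (non-produced assets) 96.56.)

4244.39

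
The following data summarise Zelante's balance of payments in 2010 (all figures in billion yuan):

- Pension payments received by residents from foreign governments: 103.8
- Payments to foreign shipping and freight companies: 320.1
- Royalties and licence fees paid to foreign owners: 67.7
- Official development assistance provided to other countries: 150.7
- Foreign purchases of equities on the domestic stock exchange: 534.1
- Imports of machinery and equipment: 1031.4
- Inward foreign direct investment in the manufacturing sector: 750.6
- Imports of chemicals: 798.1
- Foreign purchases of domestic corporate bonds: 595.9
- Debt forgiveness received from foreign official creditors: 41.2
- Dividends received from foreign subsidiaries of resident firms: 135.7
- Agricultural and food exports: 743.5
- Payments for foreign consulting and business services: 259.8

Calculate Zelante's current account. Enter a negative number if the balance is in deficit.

Goods: -798.1 - 1031.4 + 743.5 = -1086.0
Services: -67.7 - 320.1 - 259.8 = -647.6
Primary income: 135.7
Secondary income: 103.8 - 150.7 = -46.9
Current account = (-1086.0) + (-647.6) + 135.7 + (-46.9) = -1644.8
(Excluded from the current account — financial account: foreign purchases of equities on the domestic stock exchange 534.1, inward foreign direct investment in the manufacturing sector 750.6, foreign purchases of domestic corporate bonds 595.9; capital account: debt forgiveness received from foreign official creditors 41.2.)

-1644.8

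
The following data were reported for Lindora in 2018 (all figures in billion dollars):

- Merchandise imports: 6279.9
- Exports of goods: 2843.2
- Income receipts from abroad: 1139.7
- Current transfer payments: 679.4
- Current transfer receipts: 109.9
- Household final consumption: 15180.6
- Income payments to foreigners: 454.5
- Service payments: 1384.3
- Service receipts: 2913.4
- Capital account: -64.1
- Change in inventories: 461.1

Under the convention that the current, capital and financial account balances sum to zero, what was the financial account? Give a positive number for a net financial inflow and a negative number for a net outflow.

1856.0

Goods balance = 2843.2 - 6279.9 = -3436.7
Services balance = 2913.4 - 1384.3 = 1529.1
Trade balance (goods + services) = -3436.7 + 1529.1 = -1907.6
Net primary income = 1139.7 - 454.5 = 685.2
Net secondary income = 109.9 - 679.4 = -569.5
Current account = -1907.6 + 685.2 + (-569.5) = -1791.9
Financial account = -(-1791.9 + (-64.1)) = 1856.0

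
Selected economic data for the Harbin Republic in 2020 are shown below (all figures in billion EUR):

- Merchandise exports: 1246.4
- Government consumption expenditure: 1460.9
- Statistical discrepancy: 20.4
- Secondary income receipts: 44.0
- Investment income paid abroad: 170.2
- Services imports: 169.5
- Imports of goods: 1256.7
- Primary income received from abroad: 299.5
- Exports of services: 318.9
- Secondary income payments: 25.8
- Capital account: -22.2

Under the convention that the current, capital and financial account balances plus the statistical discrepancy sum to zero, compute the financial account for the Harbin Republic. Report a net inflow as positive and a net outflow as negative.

Goods balance = 1246.4 - 1256.7 = -10.3
Services balance = 318.9 - 169.5 = 149.4
Trade balance (goods + services) = -10.3 + 149.4 = 139.1
Net primary income = 299.5 - 170.2 = 129.3
Net secondary income = 44.0 - 25.8 = 18.2
Current account = 139.1 + 129.3 + 18.2 = 286.6
Financial account = -(286.6 + (-22.2) + 20.4) = -284.8

-284.8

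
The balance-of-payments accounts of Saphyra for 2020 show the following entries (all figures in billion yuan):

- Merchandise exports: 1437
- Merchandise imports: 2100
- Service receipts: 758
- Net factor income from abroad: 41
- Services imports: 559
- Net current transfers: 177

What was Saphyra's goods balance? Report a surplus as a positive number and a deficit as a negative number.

-663

Goods balance = 1437 - 2100 = -663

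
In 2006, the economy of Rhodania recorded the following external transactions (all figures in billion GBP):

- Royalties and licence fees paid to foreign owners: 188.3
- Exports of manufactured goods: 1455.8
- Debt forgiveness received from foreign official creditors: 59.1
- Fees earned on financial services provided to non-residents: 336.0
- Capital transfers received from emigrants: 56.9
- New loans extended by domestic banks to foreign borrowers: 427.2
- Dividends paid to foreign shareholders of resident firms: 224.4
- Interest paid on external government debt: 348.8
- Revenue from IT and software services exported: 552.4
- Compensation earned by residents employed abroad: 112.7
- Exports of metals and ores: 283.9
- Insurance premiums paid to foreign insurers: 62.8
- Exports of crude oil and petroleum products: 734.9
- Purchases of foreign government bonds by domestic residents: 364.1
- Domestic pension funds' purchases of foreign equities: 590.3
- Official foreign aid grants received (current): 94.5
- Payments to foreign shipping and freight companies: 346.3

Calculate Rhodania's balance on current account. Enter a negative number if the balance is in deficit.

Goods: 734.9 + 283.9 + 1455.8 = 2474.6
Services: 336.0 - 346.3 - 188.3 + 552.4 - 62.8 = 291.0
Primary income: -224.4 - 348.8 + 112.7 = -460.5
Secondary income: 94.5
Current account = 2474.6 + 291.0 + (-460.5) + 94.5 = 2399.6
(Excluded from the current account — capital account: debt forgiveness received from foreign official creditors 59.1, capital transfers received from emigrants 56.9; financial account: new loans extended by domestic banks to foreign borrowers 427.2, purchases of foreign government bonds by domestic residents 364.1, domestic pension funds' purchases of foreign equities 590.3.)

2399.6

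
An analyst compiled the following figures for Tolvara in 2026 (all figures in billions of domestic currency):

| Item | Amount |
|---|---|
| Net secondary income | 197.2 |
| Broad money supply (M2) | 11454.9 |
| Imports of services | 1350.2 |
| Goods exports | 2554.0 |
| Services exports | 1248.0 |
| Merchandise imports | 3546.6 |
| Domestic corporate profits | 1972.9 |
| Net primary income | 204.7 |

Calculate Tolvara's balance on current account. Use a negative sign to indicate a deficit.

Goods balance = 2554.0 - 3546.6 = -992.6
Services balance = 1248.0 - 1350.2 = -102.2
Trade balance (goods + services) = -992.6 + (-102.2) = -1094.8
Net primary income = 204.7
Net secondary income = 197.2
Current account = -1094.8 + 204.7 + 197.2 = -692.9

-692.9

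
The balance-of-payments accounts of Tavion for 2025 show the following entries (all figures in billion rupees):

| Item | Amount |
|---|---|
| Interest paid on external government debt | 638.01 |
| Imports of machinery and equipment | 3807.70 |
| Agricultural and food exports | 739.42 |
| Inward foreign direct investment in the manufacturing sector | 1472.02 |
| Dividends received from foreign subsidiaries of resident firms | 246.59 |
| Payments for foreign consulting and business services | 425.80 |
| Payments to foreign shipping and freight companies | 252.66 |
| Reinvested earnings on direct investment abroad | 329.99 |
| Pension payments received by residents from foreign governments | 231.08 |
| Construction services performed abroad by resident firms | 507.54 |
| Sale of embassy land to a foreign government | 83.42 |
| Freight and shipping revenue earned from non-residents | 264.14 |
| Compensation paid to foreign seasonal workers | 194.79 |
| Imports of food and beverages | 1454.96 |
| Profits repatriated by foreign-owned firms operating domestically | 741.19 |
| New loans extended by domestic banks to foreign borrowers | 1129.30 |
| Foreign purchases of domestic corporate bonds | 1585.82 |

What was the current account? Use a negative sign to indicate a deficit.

Goods: -1454.96 - 3807.70 + 739.42 = -4523.24
Services: -252.66 + 264.14 - 425.80 + 507.54 = 93.22
Primary income: -638.01 + 329.99 + 246.59 - 194.79 - 741.19 = -997.41
Secondary income: 231.08
Current account = (-4523.24) + 93.22 + (-997.41) + 231.08 = -5196.35
(Excluded from the current account — financial account: inward foreign direct investment in the manufacturing sector 1472.02, new loans extended by domestic banks to foreign borrowers 1129.30, foreign purchases of domestic corporate bonds 1585.82; capital account: sale of embassy land to a foreign government 83.42.)

-5196.35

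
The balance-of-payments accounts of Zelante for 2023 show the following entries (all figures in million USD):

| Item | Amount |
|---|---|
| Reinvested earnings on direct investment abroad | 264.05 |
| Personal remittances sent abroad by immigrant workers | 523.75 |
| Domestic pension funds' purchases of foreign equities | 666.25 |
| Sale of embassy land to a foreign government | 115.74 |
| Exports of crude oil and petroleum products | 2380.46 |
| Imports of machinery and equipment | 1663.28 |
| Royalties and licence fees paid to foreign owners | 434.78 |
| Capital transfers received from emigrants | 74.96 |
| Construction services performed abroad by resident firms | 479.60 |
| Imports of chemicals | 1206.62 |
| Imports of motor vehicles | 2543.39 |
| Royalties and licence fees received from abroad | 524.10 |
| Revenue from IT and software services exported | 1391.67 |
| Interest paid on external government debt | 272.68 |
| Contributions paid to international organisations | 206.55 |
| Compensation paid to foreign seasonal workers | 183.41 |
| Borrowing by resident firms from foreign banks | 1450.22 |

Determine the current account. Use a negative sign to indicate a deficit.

-1994.58

Goods: 2380.46 - 1663.28 - 1206.62 - 2543.39 = -3032.83
Services: 1391.67 - 434.78 + 524.10 + 479.60 = 1960.59
Primary income: -272.68 - 183.41 + 264.05 = -192.04
Secondary income: -523.75 - 206.55 = -730.30
Current account = (-3032.83) + 1960.59 + (-192.04) + (-730.30) = -1994.58
(Excluded from the current account — financial account: domestic pension funds' purchases of foreign equities 666.25, borrowing by resident firms from foreign banks 1450.22; capital account: sale of embassy land to a foreign government 115.74, capital transfers received from emigrants 74.96.)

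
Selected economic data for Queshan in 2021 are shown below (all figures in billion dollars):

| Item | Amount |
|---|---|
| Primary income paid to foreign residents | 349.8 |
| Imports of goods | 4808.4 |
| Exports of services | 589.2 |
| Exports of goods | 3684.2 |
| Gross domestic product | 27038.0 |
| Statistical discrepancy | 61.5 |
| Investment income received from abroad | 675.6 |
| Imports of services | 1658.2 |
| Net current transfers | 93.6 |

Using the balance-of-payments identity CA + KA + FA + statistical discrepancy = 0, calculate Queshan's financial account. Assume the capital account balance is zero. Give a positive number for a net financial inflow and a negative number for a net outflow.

Goods balance = 3684.2 - 4808.4 = -1124.2
Services balance = 589.2 - 1658.2 = -1069.0
Trade balance (goods + services) = -1124.2 + (-1069.0) = -2193.2
Net primary income = 675.6 - 349.8 = 325.8
Net secondary income = 93.6
Current account = -2193.2 + 325.8 + 93.6 = -1773.8
Financial account = -(-1773.8 + 61.5) = 1712.3

1712.3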